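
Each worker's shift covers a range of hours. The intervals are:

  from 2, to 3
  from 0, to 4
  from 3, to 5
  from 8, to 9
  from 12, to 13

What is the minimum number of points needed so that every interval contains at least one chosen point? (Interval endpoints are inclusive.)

3

Sorted: [2,3] [0,4] [3,5] [8,9] [12,13]
{[2,3],[0,4],[3,5]} hit by 3; {[8,9]} hit by 9; {[12,13]} hit by 13.
Points: 3, 9, 13 (3 total).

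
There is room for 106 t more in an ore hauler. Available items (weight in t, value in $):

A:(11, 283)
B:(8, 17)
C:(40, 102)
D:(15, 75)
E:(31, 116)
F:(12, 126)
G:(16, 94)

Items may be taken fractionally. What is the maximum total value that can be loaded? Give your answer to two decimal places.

Sort by value per unit weight and fill in that order.
Order: A (283/11=25.73) > F (126/12=10.50) > G (94/16=5.88) > D (75/15=5.00) > E (116/31=3.74) > C (102/40=2.55) > B (17/8=2.12)
Fill: take A (11 @ 283) → take F (12 @ 126) → take G (16 @ 94) → take D (15 @ 75) → take E (31 @ 116) → take 21/40 of C → 53.55; 106/106 used.
Total value = 747.55

747.55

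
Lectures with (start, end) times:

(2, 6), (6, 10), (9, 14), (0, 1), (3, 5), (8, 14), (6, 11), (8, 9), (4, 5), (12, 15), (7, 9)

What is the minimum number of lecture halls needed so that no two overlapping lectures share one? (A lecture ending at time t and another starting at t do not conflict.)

The answer is the maximum number of intervals overlapping at any instant.
Events (time:±→running): 0:+→1 1:-→0 2:+→1 3:+→2 4:+→3 5:-→2 5:-→1 6:-→0 6:+→1 6:+→2 7:+→3 8:+→4 8:+→5 … peak 5.

5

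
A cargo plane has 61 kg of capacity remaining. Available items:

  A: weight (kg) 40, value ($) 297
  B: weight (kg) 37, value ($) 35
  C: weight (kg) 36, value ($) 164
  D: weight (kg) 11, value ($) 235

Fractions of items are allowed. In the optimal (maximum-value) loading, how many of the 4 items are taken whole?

Ratios (sorted): D 21.36, A 7.42, C 4.56, B 0.95
take D (11 @ 235); take A (40 @ 297); take 10/36 of C → 45.56. Capacity used 61/61.
2 item(s) taken whole; one partial (take 10/36 of C).

2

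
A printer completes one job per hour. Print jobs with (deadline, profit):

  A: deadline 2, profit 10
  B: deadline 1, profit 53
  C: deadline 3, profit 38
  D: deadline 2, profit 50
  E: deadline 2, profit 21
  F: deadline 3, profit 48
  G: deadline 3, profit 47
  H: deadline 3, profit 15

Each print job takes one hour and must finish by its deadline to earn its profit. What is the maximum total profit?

151

Sort by profit descending; place each in the latest free slot ≤ its deadline.
By profit: B(d1,53), D(d2,50), F(d3,48), G(d3,47), C(d3,38), E(d2,21), H(d3,15), A(d2,10)
B→slot 1; D→slot 2; F→slot 3; G skipped; C skipped; E skipped; H skipped; A skipped.
Profit = 53 + 50 + 48 = 151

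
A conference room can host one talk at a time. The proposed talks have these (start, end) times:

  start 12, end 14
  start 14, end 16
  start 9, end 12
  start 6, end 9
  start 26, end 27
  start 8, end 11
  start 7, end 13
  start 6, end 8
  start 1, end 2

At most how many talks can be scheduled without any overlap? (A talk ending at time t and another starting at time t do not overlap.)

Order by finish time; keep every interval that doesn't clash with the previous kept one.
By end time: (1,2), (6,8), (6,9), (8,11), (9,12), (7,13), (12,14), (14,16), (26,27).
Pick (1,2); next start ≥ 2 → (6,8); next start ≥ 8 → (8,11); next start ≥ 11 → (12,14); next start ≥ 14 → (14,16); next start ≥ 16 → (26,27).
Selected 6 talks.

6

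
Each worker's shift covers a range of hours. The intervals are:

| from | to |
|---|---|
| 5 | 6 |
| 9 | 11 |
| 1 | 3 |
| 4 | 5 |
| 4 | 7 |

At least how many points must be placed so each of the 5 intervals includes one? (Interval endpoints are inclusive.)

Sorted: [1,3] [4,5] [5,6] [4,7] [9,11]
{[1,3]} hit by 3; {[4,5],[5,6],[4,7]} hit by 5; {[9,11]} hit by 11.
Points: 3, 5, 11 (3 total).

3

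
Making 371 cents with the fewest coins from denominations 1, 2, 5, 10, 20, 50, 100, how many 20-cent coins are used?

Greedy: take as many of the largest coin as possible, then repeat with the remainder.
371 = 3×100 + 1×50 + 1×20 + 1×1
Count of 20: 1

1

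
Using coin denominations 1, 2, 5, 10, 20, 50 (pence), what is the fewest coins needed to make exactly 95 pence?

Greedy: take as many of the largest coin as possible, then repeat with the remainder.
95 = 1×50 + 2×20 + 1×5
Total coins = 1 + 2 + 1 = 4

4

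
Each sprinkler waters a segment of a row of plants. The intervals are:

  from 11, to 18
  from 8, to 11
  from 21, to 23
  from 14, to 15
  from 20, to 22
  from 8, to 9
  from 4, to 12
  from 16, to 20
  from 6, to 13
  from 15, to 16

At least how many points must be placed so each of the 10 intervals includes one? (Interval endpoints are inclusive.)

4

By right end: [8,9]  [8,11]  [4,12]  [6,13]  [14,15]  [15,16]  [11,18]  [16,20]  [20,22]  [21,23]
[8,9] uncovered → point at 9; [14,15] uncovered → point at 15; [16,20] uncovered → point at 20; [21,23] uncovered → point at 23.
Points: 9, 15, 20, 23 (4 total).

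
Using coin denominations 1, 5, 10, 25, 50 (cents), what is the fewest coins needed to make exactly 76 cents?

Greedy: take as many of the largest coin as possible, then repeat with the remainder.
76 − 1×50→26 − 1×25→1 − 1×1→0
Total coins = 1 + 1 + 1 = 3

3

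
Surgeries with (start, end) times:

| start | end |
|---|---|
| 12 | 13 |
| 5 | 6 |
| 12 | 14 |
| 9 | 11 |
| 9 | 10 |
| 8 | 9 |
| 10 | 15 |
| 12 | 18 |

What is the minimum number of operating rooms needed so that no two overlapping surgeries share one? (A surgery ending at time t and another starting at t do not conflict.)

Count concurrent intervals with a sweep; the peak is the room count.
starts: [5, 8, 9, 9, 10, 12, 12, 12]
ends:   [6, 9, 10, 11, 13, 14, 15, 18]
s5→1 e6→0 s8→1 e9→0 s9→1 s9→2 e10→1 s10→2 e11→1 s12→2 s12→3 s12→4  — peak 4.

4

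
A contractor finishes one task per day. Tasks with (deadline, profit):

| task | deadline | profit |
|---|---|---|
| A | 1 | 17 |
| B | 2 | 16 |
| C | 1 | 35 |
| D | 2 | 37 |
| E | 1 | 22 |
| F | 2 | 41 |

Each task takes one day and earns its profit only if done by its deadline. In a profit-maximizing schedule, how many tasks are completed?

By profit: F(d2,41), D(d2,37), C(d1,35), E(d1,22), A(d1,17), B(d2,16)
F→slot 2; D→slot 1; C skipped; E skipped; A skipped; B skipped.
2 of 6 scheduled.

2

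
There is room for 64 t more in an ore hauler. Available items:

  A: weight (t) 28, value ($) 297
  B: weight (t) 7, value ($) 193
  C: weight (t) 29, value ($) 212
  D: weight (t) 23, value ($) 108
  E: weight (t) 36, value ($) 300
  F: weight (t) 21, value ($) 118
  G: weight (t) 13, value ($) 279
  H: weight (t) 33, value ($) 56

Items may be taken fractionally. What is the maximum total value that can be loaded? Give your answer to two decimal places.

Ratios (sorted): B 27.57, G 21.46, A 10.61, E 8.33, C 7.31, F 5.62, D 4.70, H 1.70
take B (7 @ 193); take G (13 @ 279); take A (28 @ 297); take 16/36 of E → 133.33. Capacity used 64/64.
Total value = 902.33

902.33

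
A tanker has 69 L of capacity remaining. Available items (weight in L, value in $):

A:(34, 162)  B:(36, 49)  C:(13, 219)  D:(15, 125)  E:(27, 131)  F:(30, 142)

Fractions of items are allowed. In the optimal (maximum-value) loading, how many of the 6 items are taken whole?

Greedy by value/weight ratio, highest first.
Ratios (sorted): C 16.85, D 8.33, E 4.85, A 4.76, F 4.73, B 1.36
take C (13 @ 219); take D (15 @ 125); take E (27 @ 131); take 14/34 of A → 66.71. Capacity used 69/69.
3 item(s) taken whole; one partial (take 14/34 of A).

3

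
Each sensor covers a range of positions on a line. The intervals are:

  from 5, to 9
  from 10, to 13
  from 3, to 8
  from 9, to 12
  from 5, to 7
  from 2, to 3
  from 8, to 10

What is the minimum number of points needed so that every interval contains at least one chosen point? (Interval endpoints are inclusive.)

Sort by right endpoint; whenever an interval is uncovered, place a point at its right end.
Sorted: [2,3] [5,7] [3,8] [5,9] [8,10] [9,12] [10,13]
{[2,3]} hit by 3; {[5,7],[3,8],[5,9]} hit by 7; {[8,10],[9,12],[10,13]} hit by 10.
Points: 3, 7, 10 (3 total).

3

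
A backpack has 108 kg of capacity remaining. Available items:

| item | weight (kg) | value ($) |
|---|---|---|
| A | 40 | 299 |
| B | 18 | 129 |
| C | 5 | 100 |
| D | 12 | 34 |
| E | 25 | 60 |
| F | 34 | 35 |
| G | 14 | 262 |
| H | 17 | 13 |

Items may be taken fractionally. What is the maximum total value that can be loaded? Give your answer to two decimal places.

Sort by value per unit weight and fill in that order.
Ratios (sorted): C 20.00, G 18.71, A 7.47, B 7.17, D 2.83, E 2.40, F 1.03, H 0.76
take C (5 @ 100); take G (14 @ 262); take A (40 @ 299); take B (18 @ 129); take D (12 @ 34); take 19/25 of E → 45.60. Capacity used 108/108.
Total value = 869.60

869.60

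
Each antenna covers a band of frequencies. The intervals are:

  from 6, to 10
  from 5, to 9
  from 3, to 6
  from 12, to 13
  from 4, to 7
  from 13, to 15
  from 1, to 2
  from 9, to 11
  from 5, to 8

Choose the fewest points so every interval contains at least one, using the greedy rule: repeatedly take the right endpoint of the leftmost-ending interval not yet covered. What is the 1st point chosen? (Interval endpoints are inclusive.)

Process intervals by earliest right end; each time one isn't hit yet, stab at its right endpoint.
Sorted: [1,2] [3,6] [4,7] [5,8] [5,9] [6,10] [9,11] [12,13] [13,15]
{[1,2]} hit by 2; {[3,6],[4,7],[5,8],[5,9],[6,10]} hit by 6; {[9,11]} hit by 11; {[12,13],[13,15]} hit by 13.
Points: 2, 6, 11, 13 (4 total).

2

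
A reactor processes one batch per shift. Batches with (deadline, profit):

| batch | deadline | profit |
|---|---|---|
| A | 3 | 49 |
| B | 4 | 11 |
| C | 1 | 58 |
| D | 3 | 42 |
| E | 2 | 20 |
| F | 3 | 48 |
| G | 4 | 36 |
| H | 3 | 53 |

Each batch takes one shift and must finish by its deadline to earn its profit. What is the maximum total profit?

Sort by profit descending; place each in the latest free slot ≤ its deadline.
Profit order: C=58 H=53 A=49 F=48 D=42 G=36 E=20 B=11
Assign: C→slot 1, H→slot 3, A→slot 2, F skipped, D skipped, G→slot 4, E skipped, B skipped.
Slots: [1:C] [2:A] [3:H] [4:G]
Profit = 58 + 49 + 53 + 36 = 196

196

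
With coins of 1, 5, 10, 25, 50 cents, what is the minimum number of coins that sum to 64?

64 = 1×50 + 1×10 + 4×1
Total coins = 1 + 1 + 4 = 6

6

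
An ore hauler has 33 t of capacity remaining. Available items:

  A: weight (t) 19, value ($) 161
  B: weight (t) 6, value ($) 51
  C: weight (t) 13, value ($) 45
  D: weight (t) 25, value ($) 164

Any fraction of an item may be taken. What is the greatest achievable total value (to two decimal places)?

264.48

Sort by value per unit weight and fill in that order.
Ratios (sorted): B 8.50, A 8.47, D 6.56, C 3.46
take B (6 @ 51); take A (19 @ 161); take 8/25 of D → 52.48. Capacity used 33/33.
Total value = 264.48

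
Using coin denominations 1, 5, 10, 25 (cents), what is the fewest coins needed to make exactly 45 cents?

Greedy: take as many of the largest coin as possible, then repeat with the remainder.
45 = 1×25 + 2×10
Total coins = 1 + 2 = 3

3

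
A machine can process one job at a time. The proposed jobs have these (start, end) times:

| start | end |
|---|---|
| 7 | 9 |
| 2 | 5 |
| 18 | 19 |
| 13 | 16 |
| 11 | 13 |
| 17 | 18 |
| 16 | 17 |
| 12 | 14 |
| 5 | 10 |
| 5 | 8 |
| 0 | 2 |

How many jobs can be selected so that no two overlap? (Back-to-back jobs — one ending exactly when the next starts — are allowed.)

Sorted by end: (0,2)  (2,5)  (5,8)  (7,9)  (5,10)  (11,13)  (12,14)  (13,16)  (16,17)  (17,18)  (18,19)
take (0,2); take (2,5); take (5,8); skip (5,10); take (11,13); take (13,16); take (16,17); take (17,18); take (18,19).
Selected 8 jobs.

8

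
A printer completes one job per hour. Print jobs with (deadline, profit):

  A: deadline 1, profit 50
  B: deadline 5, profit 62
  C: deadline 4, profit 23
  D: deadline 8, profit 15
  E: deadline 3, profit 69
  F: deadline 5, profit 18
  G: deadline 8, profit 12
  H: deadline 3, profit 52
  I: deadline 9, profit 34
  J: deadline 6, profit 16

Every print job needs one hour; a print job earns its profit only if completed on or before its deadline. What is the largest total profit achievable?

Take jobs in profit order; each goes to the latest open slot no later than its deadline.
By profit: E(d3,69), B(d5,62), H(d3,52), A(d1,50), I(d9,34), C(d4,23), F(d5,18), J(d6,16), D(d8,15), G(d8,12)
E→slot 3; B→slot 5; H→slot 2; A→slot 1; I→slot 9; C→slot 4; F skipped; J→slot 6; D→slot 8; G→slot 7.
Profit = 50 + 52 + 69 + 23 + 62 + 16 + 12 + 15 + 34 = 333

333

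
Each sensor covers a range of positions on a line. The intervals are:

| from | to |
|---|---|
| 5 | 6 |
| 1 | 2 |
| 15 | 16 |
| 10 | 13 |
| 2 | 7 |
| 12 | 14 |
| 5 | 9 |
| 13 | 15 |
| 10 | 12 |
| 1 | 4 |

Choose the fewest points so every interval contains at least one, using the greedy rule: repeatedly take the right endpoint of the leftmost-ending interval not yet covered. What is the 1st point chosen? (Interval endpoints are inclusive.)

Process intervals by earliest right end; each time one isn't hit yet, stab at its right endpoint.
By right end: [1,2]  [1,4]  [5,6]  [2,7]  [5,9]  [10,12]  [10,13]  [12,14]  [13,15]  [15,16]
[1,2] uncovered → point at 2; [5,6] uncovered → point at 6; [10,12] uncovered → point at 12; [13,15] uncovered → point at 15.
Points: 2, 6, 12, 15 (4 total).

2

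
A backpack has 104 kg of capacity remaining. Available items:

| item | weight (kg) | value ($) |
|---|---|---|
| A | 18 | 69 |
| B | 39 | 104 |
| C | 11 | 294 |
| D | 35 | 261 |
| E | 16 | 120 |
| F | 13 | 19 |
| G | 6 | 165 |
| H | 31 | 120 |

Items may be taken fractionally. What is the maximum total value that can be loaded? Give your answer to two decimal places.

Sort by value per unit weight and fill in that order.
Order: G (165/6=27.50) > C (294/11=26.73) > E (120/16=7.50) > D (261/35=7.46) > H (120/31=3.87) > A (69/18=3.83) > B (104/39=2.67) > F (19/13=1.46)
Fill: take G (6 @ 165) → take C (11 @ 294) → take E (16 @ 120) → take D (35 @ 261) → take H (31 @ 120) → take 5/18 of A → 19.17; 104/104 used.
Total value = 979.17

979.17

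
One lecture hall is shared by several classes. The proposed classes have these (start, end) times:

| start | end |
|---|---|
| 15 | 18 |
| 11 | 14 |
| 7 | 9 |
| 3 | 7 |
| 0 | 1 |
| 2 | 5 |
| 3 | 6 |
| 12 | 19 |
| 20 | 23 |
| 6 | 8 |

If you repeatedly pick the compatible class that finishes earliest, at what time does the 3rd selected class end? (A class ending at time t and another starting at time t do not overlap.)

8

Order by finish time; keep every interval that doesn't clash with the previous kept one.
By end time: (0,1), (2,5), (3,6), (3,7), (6,8), (7,9), (11,14), (15,18), (12,19), (20,23).
Pick (0,1); next start ≥ 1 → (2,5); next start ≥ 5 → (6,8); next start ≥ 8 → (11,14); next start ≥ 14 → (15,18); next start ≥ 18 → (20,23).
Selected: (0,1) (2,5) (6,8) (11,14) (15,18) (20,23)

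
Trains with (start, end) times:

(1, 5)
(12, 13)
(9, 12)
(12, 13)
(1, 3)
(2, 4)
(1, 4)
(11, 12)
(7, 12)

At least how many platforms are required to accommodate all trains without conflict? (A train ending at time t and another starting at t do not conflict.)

4

starts: [1, 1, 1, 2, 7, 9, 11, 12, 12]
ends:   [3, 4, 4, 5, 12, 12, 12, 13, 13]
s1→1 s1→2 s1→3 s2→4  — peak 4.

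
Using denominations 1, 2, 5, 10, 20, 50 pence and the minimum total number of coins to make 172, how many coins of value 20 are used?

1

172 = 3×50 + 1×20 + 1×2
Count of 20: 1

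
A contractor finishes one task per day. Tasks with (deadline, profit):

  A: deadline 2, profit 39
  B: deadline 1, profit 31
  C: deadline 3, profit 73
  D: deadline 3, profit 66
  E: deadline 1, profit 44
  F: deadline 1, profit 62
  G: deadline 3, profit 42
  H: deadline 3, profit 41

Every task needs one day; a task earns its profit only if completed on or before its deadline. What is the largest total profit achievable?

201

Take jobs in profit order; each goes to the latest open slot no later than its deadline.
Profit order: C=73 D=66 F=62 E=44 G=42 H=41 A=39 B=31
Assign: C→slot 3, D→slot 2, F→slot 1, E skipped, G skipped, H skipped, A skipped, B skipped.
Slots: [1:F] [2:D] [3:C]
Profit = 62 + 66 + 73 = 201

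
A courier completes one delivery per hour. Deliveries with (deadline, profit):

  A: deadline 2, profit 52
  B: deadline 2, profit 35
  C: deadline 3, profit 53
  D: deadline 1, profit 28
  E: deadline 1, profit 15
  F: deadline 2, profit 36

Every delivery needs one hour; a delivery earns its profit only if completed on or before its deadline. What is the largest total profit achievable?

141

Take jobs in profit order; each goes to the latest open slot no later than its deadline.
By profit: C(d3,53), A(d2,52), F(d2,36), B(d2,35), D(d1,28), E(d1,15)
C→slot 3; A→slot 2; F→slot 1; B skipped; D skipped; E skipped.
Profit = 36 + 52 + 53 = 141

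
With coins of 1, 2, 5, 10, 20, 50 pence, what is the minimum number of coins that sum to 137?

137 − 2×50→37 − 1×20→17 − 1×10→7 − 1×5→2 − 1×2→0
Total coins = 2 + 1 + 1 + 1 + 1 = 6

6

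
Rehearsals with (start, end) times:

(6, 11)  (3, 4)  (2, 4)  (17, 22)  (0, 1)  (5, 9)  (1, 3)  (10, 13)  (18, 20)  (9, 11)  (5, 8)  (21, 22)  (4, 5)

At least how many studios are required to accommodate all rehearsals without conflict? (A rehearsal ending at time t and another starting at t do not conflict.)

The answer is the maximum number of intervals overlapping at any instant.
starts: [0, 1, 2, 3, 4, 5, 5, 6, 9, 10, 17, 18, 21]
ends:   [1, 3, 4, 4, 5, 8, 9, 11, 11, 13, 20, 22, 22]
s0→1 e1→0 s1→1 s2→2 e3→1 s3→2 e4→1 e4→0 s4→1 e5→0 s5→1 s5→2 s6→3  — peak 3.

3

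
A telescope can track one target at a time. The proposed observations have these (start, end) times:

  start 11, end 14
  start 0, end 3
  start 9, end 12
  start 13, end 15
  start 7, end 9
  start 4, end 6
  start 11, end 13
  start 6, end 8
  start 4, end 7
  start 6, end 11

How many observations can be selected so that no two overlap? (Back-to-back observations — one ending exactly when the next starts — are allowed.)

5

By end time: (0,3), (4,6), (4,7), (6,8), (7,9), (6,11), (9,12), (11,13), (11,14), (13,15).
Pick (0,3); next start ≥ 3 → (4,6); next start ≥ 6 → (6,8); next start ≥ 8 → (9,12); next start ≥ 12 → (13,15).
Selected 5 observations.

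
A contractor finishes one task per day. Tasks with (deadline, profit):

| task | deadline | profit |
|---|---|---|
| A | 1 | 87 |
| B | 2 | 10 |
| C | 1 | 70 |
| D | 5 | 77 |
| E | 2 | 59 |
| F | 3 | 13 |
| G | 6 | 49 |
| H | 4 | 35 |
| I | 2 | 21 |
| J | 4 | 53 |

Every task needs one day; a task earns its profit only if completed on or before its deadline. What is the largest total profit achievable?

By profit: A(d1,87), D(d5,77), C(d1,70), E(d2,59), J(d4,53), G(d6,49), H(d4,35), I(d2,21), F(d3,13), B(d2,10)
A→slot 1; D→slot 5; C skipped; E→slot 2; J→slot 4; G→slot 6; H→slot 3; I skipped; F skipped; B skipped.
Profit = 87 + 59 + 35 + 53 + 77 + 49 = 360

360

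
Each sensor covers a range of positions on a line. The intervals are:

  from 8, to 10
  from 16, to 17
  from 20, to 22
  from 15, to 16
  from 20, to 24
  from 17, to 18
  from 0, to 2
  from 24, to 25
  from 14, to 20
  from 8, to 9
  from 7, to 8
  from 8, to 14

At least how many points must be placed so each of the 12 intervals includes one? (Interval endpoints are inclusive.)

Sort by right endpoint; whenever an interval is uncovered, place a point at its right end.
Sorted: [0,2] [7,8] [8,9] [8,10] [8,14] [15,16] [16,17] [17,18] [14,20] [20,22] [20,24] [24,25]
{[0,2]} hit by 2; {[7,8],[8,9],[8,10],[8,14]} hit by 8; {[15,16],[16,17]} hit by 16; {[17,18],[14,20]} hit by 18; {[20,22],[20,24]} hit by 22; {[24,25]} hit by 25.
Points: 2, 8, 16, 18, 22, 25 (6 total).

6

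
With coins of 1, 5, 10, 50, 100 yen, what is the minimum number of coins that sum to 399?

13

399 − 3×100→99 − 1×50→49 − 4×10→9 − 1×5→4 − 4×1→0
Total coins = 3 + 1 + 4 + 1 + 4 = 13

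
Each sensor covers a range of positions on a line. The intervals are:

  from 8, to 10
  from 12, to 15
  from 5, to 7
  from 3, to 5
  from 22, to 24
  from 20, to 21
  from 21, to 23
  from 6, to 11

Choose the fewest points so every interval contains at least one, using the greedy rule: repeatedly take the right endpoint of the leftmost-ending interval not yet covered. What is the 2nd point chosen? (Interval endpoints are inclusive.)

10

Sorted: [3,5] [5,7] [8,10] [6,11] [12,15] [20,21] [21,23] [22,24]
{[3,5],[5,7]} hit by 5; {[8,10],[6,11]} hit by 10; {[12,15]} hit by 15; {[20,21],[21,23]} hit by 21; {[22,24]} hit by 24.
Points: 5, 10, 15, 21, 24 (5 total).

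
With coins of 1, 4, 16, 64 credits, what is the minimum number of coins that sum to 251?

11

Use the largest denomination that fits, subtract, and repeat.
251 = 3×64 + 3×16 + 2×4 + 3×1
Total coins = 3 + 3 + 2 + 3 = 11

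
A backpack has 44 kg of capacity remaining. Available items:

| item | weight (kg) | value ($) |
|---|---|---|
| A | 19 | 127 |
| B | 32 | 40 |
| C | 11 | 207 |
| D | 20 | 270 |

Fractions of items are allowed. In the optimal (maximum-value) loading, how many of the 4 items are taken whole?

Order: C (207/11=18.82) > D (270/20=13.50) > A (127/19=6.68) > B (40/32=1.25)
Fill: take C (11 @ 207) → take D (20 @ 270) → take 13/19 of A → 86.89; 44/44 used.
2 item(s) taken whole; one partial (take 13/19 of A).

2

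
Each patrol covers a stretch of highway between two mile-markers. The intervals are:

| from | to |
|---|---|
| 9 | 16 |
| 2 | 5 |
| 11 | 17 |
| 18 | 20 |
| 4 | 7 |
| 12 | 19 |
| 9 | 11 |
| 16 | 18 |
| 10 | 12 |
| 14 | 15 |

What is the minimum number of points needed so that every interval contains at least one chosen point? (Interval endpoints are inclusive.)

4

Process intervals by earliest right end; each time one isn't hit yet, stab at its right endpoint.
Sorted: [2,5] [4,7] [9,11] [10,12] [14,15] [9,16] [11,17] [16,18] [12,19] [18,20]
{[2,5],[4,7]} hit by 5; {[9,11],[10,12]} hit by 11; {[14,15],[9,16],[11,17]} hit by 15; {[16,18],[12,19],[18,20]} hit by 18.
Points: 5, 11, 15, 18 (4 total).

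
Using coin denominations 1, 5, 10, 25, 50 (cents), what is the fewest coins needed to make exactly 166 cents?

6

Use the largest denomination that fits, subtract, and repeat.
166 = 3×50 + 1×10 + 1×5 + 1×1
Total coins = 3 + 1 + 1 + 1 = 6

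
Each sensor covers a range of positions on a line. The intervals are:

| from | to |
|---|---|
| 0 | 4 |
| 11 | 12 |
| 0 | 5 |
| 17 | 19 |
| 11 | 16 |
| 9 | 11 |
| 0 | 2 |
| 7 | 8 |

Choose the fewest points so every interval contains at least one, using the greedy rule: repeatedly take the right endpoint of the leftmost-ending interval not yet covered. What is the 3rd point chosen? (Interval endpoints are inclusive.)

Sorted: [0,2] [0,4] [0,5] [7,8] [9,11] [11,12] [11,16] [17,19]
{[0,2],[0,4],[0,5]} hit by 2; {[7,8]} hit by 8; {[9,11],[11,12],[11,16]} hit by 11; {[17,19]} hit by 19.
Points: 2, 8, 11, 19 (4 total).

11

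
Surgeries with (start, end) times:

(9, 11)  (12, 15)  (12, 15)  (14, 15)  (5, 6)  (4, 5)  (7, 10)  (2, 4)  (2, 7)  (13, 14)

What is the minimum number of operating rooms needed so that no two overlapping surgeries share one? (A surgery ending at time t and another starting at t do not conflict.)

The answer is the maximum number of intervals overlapping at any instant.
Events (time:±→running): 2:+→1 2:+→2 4:-→1 4:+→2 5:-→1 5:+→2 6:-→1 7:-→0 7:+→1 9:+→2 10:-→1 11:-→0 12:+→1 12:+→2 13:+→3 … peak 3.

3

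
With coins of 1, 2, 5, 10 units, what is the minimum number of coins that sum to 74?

74 = 7×10 + 2×2
Total coins = 7 + 2 = 9

9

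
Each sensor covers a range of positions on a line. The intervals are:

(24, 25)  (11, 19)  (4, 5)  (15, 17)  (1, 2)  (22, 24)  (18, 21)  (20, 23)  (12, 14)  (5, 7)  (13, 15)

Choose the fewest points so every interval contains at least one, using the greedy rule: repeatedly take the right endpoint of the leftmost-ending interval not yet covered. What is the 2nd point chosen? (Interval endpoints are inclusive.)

5

Sorted: [1,2] [4,5] [5,7] [12,14] [13,15] [15,17] [11,19] [18,21] [20,23] [22,24] [24,25]
{[1,2]} hit by 2; {[4,5],[5,7]} hit by 5; {[12,14],[13,15]} hit by 14; {[15,17],[11,19]} hit by 17; {[18,21],[20,23]} hit by 21; {[22,24],[24,25]} hit by 24.
Points: 2, 5, 14, 17, 21, 24 (6 total).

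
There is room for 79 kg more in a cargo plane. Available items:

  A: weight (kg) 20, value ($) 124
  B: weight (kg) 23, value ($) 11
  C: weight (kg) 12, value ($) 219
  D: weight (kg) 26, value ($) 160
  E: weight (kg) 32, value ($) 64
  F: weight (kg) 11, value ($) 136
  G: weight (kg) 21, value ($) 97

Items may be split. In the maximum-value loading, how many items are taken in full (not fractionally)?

4

Greedy by value/weight ratio, highest first.
Ratios (sorted): C 18.25, F 12.36, A 6.20, D 6.15, G 4.62, E 2.00, B 0.48
take C (12 @ 219); take F (11 @ 136); take A (20 @ 124); take D (26 @ 160); take 10/21 of G → 46.19. Capacity used 79/79.
4 item(s) taken whole; one partial (take 10/21 of G).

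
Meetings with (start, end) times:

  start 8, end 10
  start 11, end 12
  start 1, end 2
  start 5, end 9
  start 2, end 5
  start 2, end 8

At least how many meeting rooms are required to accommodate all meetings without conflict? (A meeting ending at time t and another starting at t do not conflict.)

2

The answer is the maximum number of intervals overlapping at any instant.
Events (time:±→running): 1:+→1 2:-→0 2:+→1 2:+→2 … peak 2.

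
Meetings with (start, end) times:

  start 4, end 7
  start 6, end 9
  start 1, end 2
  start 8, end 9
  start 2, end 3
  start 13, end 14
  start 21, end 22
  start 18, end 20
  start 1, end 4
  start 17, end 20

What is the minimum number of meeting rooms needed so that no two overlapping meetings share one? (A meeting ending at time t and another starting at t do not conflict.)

The answer is the maximum number of intervals overlapping at any instant.
starts: [1, 1, 2, 4, 6, 8, 13, 17, 18, 21]
ends:   [2, 3, 4, 7, 9, 9, 14, 20, 20, 22]
s1→1 s1→2  — peak 2.

2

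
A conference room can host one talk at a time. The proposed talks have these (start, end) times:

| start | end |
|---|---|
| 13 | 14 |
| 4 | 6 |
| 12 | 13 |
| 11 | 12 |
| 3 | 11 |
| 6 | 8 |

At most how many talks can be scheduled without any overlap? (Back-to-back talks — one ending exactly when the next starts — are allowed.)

5

By end time: (4,6), (6,8), (3,11), (11,12), (12,13), (13,14).
Pick (4,6); next start ≥ 6 → (6,8); next start ≥ 8 → (11,12); next start ≥ 12 → (12,13); next start ≥ 13 → (13,14).
Selected 5 talks.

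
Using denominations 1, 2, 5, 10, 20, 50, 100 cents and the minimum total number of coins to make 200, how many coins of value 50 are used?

0

Use the largest denomination that fits, subtract, and repeat.
200 = 2×100
Count of 50: 0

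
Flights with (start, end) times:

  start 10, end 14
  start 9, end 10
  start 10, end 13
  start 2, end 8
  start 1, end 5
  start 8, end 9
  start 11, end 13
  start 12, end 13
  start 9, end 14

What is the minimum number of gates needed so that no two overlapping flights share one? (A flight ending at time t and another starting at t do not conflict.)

5

Count concurrent intervals with a sweep; the peak is the room count.
Events (time:±→running): 1:+→1 2:+→2 5:-→1 8:-→0 8:+→1 9:-→0 9:+→1 9:+→2 10:-→1 10:+→2 10:+→3 11:+→4 12:+→5 … peak 5.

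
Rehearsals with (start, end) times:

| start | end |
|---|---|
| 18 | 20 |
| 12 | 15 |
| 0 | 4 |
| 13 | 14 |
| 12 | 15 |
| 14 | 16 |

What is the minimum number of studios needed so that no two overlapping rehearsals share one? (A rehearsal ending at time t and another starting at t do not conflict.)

3

Count concurrent intervals with a sweep; the peak is the room count.
Events (time:±→running): 0:+→1 4:-→0 12:+→1 12:+→2 13:+→3 … peak 3.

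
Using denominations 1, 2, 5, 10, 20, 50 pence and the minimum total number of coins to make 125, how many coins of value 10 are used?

125 − 2×50→25 − 1×20→5 − 1×5→0
Count of 10: 0

0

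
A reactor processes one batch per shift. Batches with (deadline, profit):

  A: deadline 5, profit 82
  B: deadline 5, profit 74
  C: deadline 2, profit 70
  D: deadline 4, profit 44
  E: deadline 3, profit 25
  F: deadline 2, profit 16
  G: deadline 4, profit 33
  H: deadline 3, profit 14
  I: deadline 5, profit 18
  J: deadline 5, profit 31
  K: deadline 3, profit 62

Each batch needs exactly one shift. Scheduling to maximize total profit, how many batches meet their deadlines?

5

Take jobs in profit order; each goes to the latest open slot no later than its deadline.
Profit order: A=82 B=74 C=70 K=62 D=44 G=33 J=31 E=25 I=18 F=16 H=14
Assign: A→slot 5, B→slot 4, C→slot 2, K→slot 3, D→slot 1, G skipped, J skipped, E skipped, I skipped, F skipped, H skipped.
Slots: [1:D] [2:C] [3:K] [4:B] [5:A]
5 of 11 scheduled.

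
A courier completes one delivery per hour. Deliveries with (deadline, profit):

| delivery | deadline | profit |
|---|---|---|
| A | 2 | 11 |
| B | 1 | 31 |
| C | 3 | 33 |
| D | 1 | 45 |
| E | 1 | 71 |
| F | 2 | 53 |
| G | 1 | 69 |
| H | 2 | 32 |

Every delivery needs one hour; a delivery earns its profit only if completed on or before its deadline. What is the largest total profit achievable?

157

Take jobs in profit order; each goes to the latest open slot no later than its deadline.
Profit order: E=71 G=69 F=53 D=45 C=33 H=32 B=31 A=11
Assign: E→slot 1, G skipped, F→slot 2, D skipped, C→slot 3, H skipped, B skipped, A skipped.
Slots: [1:E] [2:F] [3:C]
Profit = 71 + 53 + 33 = 157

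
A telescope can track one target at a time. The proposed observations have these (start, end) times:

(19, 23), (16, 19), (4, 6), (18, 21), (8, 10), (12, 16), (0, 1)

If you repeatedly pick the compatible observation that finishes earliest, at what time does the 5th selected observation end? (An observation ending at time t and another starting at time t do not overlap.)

19

Sort by end time and greedily take each interval whose start is ≥ the last chosen end.
Sorted by end: (0,1)  (4,6)  (8,10)  (12,16)  (16,19)  (18,21)  (19,23)
take (0,1); take (4,6); take (8,10); take (12,16); take (16,19); take (19,23).
Selected: (0,1) (4,6) (8,10) (12,16) (16,19) (19,23)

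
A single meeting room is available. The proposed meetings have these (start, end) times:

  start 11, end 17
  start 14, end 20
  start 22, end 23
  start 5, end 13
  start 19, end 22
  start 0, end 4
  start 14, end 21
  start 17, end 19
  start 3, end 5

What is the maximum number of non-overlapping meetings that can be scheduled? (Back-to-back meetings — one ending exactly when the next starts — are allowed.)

By end time: (0,4), (3,5), (5,13), (11,17), (17,19), (14,20), (14,21), (19,22), (22,23).
Pick (0,4); next start ≥ 4 → (5,13); next start ≥ 13 → (17,19); next start ≥ 19 → (19,22); next start ≥ 22 → (22,23).
Selected 5 meetings.

5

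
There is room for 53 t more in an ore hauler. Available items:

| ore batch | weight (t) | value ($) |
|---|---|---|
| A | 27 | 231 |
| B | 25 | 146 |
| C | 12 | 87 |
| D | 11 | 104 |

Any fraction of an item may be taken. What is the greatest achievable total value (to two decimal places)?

Greedy by value/weight ratio, highest first.
Order: D (104/11=9.45) > A (231/27=8.56) > C (87/12=7.25) > B (146/25=5.84)
Fill: take D (11 @ 104) → take A (27 @ 231) → take C (12 @ 87) → take 3/25 of B → 17.52; 53/53 used.
Total value = 439.52

439.52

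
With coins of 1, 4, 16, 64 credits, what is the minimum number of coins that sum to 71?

71 = 1×64 + 1×4 + 3×1
Total coins = 1 + 1 + 3 = 5

5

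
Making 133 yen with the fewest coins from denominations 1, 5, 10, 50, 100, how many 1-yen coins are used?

3

133 − 1×100→33 − 3×10→3 − 3×1→0
Count of 1: 3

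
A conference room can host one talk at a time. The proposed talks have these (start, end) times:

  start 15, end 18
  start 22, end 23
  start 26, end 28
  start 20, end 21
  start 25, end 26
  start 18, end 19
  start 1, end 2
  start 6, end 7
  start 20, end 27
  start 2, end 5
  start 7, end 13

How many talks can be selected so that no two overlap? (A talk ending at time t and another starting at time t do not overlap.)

10

Sort by end time and greedily take each interval whose start is ≥ the last chosen end.
Sorted by end: (1,2)  (2,5)  (6,7)  (7,13)  (15,18)  (18,19)  (20,21)  (22,23)  (25,26)  (20,27)  (26,28)
take (1,2); take (2,5); take (6,7); take (7,13); take (15,18); take (18,19); take (20,21); take (22,23); take (25,26); take (26,28).
Selected 10 talks.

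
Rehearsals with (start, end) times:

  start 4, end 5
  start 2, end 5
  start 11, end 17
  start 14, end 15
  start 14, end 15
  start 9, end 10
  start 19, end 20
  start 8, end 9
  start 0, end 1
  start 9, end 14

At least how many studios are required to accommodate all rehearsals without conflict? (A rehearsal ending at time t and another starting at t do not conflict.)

Count concurrent intervals with a sweep; the peak is the room count.
Events (time:±→running): 0:+→1 1:-→0 2:+→1 4:+→2 5:-→1 5:-→0 8:+→1 9:-→0 9:+→1 9:+→2 10:-→1 11:+→2 14:-→1 14:+→2 14:+→3 … peak 3.

3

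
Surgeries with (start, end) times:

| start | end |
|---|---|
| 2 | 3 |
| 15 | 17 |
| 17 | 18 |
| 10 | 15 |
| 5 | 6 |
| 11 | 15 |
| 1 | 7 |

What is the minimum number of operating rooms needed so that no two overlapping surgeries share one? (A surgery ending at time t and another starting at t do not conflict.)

2

The answer is the maximum number of intervals overlapping at any instant.
starts: [1, 2, 5, 10, 11, 15, 17]
ends:   [3, 6, 7, 15, 15, 17, 18]
s1→1 s2→2  — peak 2.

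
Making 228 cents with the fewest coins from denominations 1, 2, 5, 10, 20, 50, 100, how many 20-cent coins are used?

228 = 2×100 + 1×20 + 1×5 + 1×2 + 1×1
Count of 20: 1

1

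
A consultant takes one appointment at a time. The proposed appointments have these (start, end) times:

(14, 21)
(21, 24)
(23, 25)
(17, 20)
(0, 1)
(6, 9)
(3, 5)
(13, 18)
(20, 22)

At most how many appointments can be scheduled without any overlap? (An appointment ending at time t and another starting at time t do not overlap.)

Order by finish time; keep every interval that doesn't clash with the previous kept one.
By end time: (0,1), (3,5), (6,9), (13,18), (17,20), (14,21), (20,22), (21,24), (23,25).
Pick (0,1); next start ≥ 1 → (3,5); next start ≥ 5 → (6,9); next start ≥ 9 → (13,18); next start ≥ 18 → (20,22); next start ≥ 22 → (23,25).
Selected 6 appointments.

6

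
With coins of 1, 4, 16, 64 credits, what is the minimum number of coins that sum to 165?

165 = 2×64 + 2×16 + 1×4 + 1×1
Total coins = 2 + 2 + 1 + 1 = 6

6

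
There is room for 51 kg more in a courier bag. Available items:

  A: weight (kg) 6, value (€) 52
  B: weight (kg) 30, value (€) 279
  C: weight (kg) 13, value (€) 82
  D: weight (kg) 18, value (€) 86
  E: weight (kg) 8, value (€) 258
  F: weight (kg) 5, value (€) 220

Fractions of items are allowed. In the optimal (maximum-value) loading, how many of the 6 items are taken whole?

Ratios (sorted): F 44.00, E 32.25, B 9.30, A 8.67, C 6.31, D 4.78
take F (5 @ 220); take E (8 @ 258); take B (30 @ 279); take A (6 @ 52); take 2/13 of C → 12.62. Capacity used 51/51.
4 item(s) taken whole; one partial (take 2/13 of C).

4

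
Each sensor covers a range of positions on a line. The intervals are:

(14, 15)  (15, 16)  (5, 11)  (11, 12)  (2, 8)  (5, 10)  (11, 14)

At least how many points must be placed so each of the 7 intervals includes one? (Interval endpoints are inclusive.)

3

Sort by right endpoint; whenever an interval is uncovered, place a point at its right end.
By right end: [2,8]  [5,10]  [5,11]  [11,12]  [11,14]  [14,15]  [15,16]
[2,8] uncovered → point at 8; [11,12] uncovered → point at 12; [14,15] uncovered → point at 15.
Points: 8, 12, 15 (3 total).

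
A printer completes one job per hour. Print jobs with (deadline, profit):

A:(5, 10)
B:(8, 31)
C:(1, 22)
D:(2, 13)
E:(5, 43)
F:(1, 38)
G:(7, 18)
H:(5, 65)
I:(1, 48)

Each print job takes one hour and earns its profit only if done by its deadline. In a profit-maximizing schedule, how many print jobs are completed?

7

Profit order: H=65 I=48 E=43 F=38 B=31 C=22 G=18 D=13 A=10
Assign: H→slot 5, I→slot 1, E→slot 4, F skipped, B→slot 8, C skipped, G→slot 7, D→slot 2, A→slot 3.
Slots: [1:I] [2:D] [3:A] [4:E] [5:H] [7:G] [8:B]
7 of 9 scheduled.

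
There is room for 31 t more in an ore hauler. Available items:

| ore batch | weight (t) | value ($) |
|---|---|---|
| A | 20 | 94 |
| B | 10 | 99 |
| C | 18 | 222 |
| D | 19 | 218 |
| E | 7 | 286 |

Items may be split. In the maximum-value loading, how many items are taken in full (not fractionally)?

Ratios (sorted): E 40.86, C 12.33, D 11.47, B 9.90, A 4.70
take E (7 @ 286); take C (18 @ 222); take 6/19 of D → 68.84. Capacity used 31/31.
2 item(s) taken whole; one partial (take 6/19 of D).

2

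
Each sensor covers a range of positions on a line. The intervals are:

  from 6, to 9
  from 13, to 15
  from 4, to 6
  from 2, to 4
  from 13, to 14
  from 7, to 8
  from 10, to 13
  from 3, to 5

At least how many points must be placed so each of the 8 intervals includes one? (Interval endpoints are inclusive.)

Process intervals by earliest right end; each time one isn't hit yet, stab at its right endpoint.
Sorted: [2,4] [3,5] [4,6] [7,8] [6,9] [10,13] [13,14] [13,15]
{[2,4],[3,5],[4,6]} hit by 4; {[7,8],[6,9]} hit by 8; {[10,13],[13,14],[13,15]} hit by 13.
Points: 4, 8, 13 (3 total).

3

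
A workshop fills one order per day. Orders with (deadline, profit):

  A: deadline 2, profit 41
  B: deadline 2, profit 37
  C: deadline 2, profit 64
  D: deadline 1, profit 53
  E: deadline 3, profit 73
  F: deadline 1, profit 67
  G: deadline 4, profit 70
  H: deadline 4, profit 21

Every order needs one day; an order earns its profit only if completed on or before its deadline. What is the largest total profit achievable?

274

Take jobs in profit order; each goes to the latest open slot no later than its deadline.
Profit order: E=73 G=70 F=67 C=64 D=53 A=41 B=37 H=21
Assign: E→slot 3, G→slot 4, F→slot 1, C→slot 2, D skipped, A skipped, B skipped, H skipped.
Slots: [1:F] [2:C] [3:E] [4:G]
Profit = 67 + 64 + 73 + 70 = 274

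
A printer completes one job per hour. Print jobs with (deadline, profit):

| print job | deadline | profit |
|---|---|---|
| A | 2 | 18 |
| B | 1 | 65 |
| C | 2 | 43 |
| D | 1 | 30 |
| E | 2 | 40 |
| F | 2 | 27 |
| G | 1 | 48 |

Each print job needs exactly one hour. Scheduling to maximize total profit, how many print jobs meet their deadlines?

Take jobs in profit order; each goes to the latest open slot no later than its deadline.
Profit order: B=65 G=48 C=43 E=40 D=30 F=27 A=18
Assign: B→slot 1, G skipped, C→slot 2, E skipped, D skipped, F skipped, A skipped.
Slots: [1:B] [2:C]
2 of 7 scheduled.

2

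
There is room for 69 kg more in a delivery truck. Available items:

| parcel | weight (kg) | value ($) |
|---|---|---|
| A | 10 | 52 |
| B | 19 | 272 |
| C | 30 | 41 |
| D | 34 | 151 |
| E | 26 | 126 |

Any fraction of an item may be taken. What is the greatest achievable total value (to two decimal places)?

Order: B (272/19=14.32) > A (52/10=5.20) > E (126/26=4.85) > D (151/34=4.44) > C (41/30=1.37)
Fill: take B (19 @ 272) → take A (10 @ 52) → take E (26 @ 126) → take 14/34 of D → 62.18; 69/69 used.
Total value = 512.18

512.18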